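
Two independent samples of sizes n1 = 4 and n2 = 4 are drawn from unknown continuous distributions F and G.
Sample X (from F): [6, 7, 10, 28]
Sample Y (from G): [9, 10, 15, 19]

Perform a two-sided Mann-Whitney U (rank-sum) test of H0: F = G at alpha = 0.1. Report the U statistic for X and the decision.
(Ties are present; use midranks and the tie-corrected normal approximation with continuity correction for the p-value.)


Step 1: Combine and sort all 8 observations; assign midranks.
sorted (value, group): (6,X), (7,X), (9,Y), (10,X), (10,Y), (15,Y), (19,Y), (28,X)
ranks: 6->1, 7->2, 9->3, 10->4.5, 10->4.5, 15->6, 19->7, 28->8
Step 2: Rank sum for X: R1 = 1 + 2 + 4.5 + 8 = 15.5.
Step 3: U_X = R1 - n1(n1+1)/2 = 15.5 - 4*5/2 = 15.5 - 10 = 5.5.
       U_Y = n1*n2 - U_X = 16 - 5.5 = 10.5.
Step 4: Ties are present, so use the tie-corrected normal approximation (with continuity correction) for the p-value.
Step 5: p-value = 0.561363; compare to alpha = 0.1. fail to reject H0.

U_X = 5.5, p = 0.561363, fail to reject H0 at alpha = 0.1.


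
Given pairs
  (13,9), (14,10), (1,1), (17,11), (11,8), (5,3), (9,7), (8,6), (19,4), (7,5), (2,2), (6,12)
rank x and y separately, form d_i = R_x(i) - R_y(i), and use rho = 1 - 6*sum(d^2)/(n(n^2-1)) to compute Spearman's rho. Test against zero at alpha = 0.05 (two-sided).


Step 1: Rank x and y separately (midranks; no ties here).
rank(x): 13->9, 14->10, 1->1, 17->11, 11->8, 5->3, 9->7, 8->6, 19->12, 7->5, 2->2, 6->4
rank(y): 9->9, 10->10, 1->1, 11->11, 8->8, 3->3, 7->7, 6->6, 4->4, 5->5, 2->2, 12->12
Step 2: d_i = R_x(i) - R_y(i); compute d_i^2.
  (9-9)^2=0, (10-10)^2=0, (1-1)^2=0, (11-11)^2=0, (8-8)^2=0, (3-3)^2=0, (7-7)^2=0, (6-6)^2=0, (12-4)^2=64, (5-5)^2=0, (2-2)^2=0, (4-12)^2=64
sum(d^2) = 128.
Step 3: rho = 1 - 6*128 / (12*(12^2 - 1)) = 1 - 768/1716 = 0.552448.
Step 4: Under H0, t = rho * sqrt((n-2)/(1-rho^2)) = 2.0959 ~ t(10).
Step 5: Two-sided p-value from the t-distribution with 10 df = 0.062511.
Step 6: alpha = 0.05. fail to reject H0.

rho = 0.5524, p = 0.062511, fail to reject H0 at alpha = 0.05.


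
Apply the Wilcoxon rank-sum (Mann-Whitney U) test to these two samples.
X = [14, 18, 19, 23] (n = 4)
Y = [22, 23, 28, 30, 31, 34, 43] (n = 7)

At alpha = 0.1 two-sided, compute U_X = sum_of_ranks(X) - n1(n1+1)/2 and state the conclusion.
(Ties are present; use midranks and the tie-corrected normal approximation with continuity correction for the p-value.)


Step 1: Combine and sort all 11 observations; assign midranks.
sorted (value, group): (14,X), (18,X), (19,X), (22,Y), (23,X), (23,Y), (28,Y), (30,Y), (31,Y), (34,Y), (43,Y)
ranks: 14->1, 18->2, 19->3, 22->4, 23->5.5, 23->5.5, 28->7, 30->8, 31->9, 34->10, 43->11
Step 2: Rank sum for X: R1 = 1 + 2 + 3 + 5.5 = 11.5.
Step 3: U_X = R1 - n1(n1+1)/2 = 11.5 - 4*5/2 = 11.5 - 10 = 1.5.
       U_Y = n1*n2 - U_X = 28 - 1.5 = 26.5.
Step 4: Ties are present, so use the tie-corrected normal approximation (with continuity correction) for the p-value.
Step 5: p-value = 0.023029; compare to alpha = 0.1. reject H0.

U_X = 1.5, p = 0.023029, reject H0 at alpha = 0.1.


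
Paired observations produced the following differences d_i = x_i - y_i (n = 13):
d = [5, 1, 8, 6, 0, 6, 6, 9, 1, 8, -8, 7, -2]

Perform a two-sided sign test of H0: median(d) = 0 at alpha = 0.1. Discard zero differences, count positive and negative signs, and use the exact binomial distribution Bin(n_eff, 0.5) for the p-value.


Step 1: Discard zero differences. Original n = 13; n_eff = number of nonzero differences = 12.
Nonzero differences (with sign): +5, +1, +8, +6, +6, +6, +9, +1, +8, -8, +7, -2
Step 2: Count signs: positive = 10, negative = 2.
Step 3: Under H0: P(positive) = 0.5, so the number of positives S ~ Bin(12, 0.5).
Step 4: Two-sided exact p-value = sum of Bin(12,0.5) probabilities at or below the observed probability = 0.038574.
Step 5: alpha = 0.1. reject H0.

n_eff = 12, pos = 10, neg = 2, p = 0.038574, reject H0.


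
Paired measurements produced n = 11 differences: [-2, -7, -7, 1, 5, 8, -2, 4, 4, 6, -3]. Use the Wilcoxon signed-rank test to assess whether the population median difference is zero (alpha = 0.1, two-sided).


Step 1: Drop any zero differences (none here) and take |d_i|.
|d| = [2, 7, 7, 1, 5, 8, 2, 4, 4, 6, 3]
Step 2: Midrank |d_i| (ties get averaged ranks).
ranks: |2|->2.5, |7|->9.5, |7|->9.5, |1|->1, |5|->7, |8|->11, |2|->2.5, |4|->5.5, |4|->5.5, |6|->8, |3|->4
Step 3: Attach original signs; sum ranks with positive sign and with negative sign.
W+ = 1 + 7 + 11 + 5.5 + 5.5 + 8 = 38
W- = 2.5 + 9.5 + 9.5 + 2.5 + 4 = 28
(Check: W+ + W- = 66 should equal n(n+1)/2 = 66.)
Step 4: Test statistic W = min(W+, W-) = 28.
Step 5: Ties in |d|, so use the tie-corrected normal approximation.
        E[W] = n(n+1)/4 = 11*12/4 = 33.
        Tie groups: |d|=2 (t=2), |d|=4 (t=2), |d|=7 (t=2); sum(t^3 - t) = 18.
        Var[W] = n(n+1)(2n+1)/24 - sum(t^3-t)/48 = 3036/24 - 18/48 = 126.125.
        z = (W - E[W]) / sqrt(Var[W]) = (28 - 33) / 11.2305 = -0.4452.
        Two-sided p = 2*Phi(z) = 0.656165.
Step 6: alpha = 0.1. fail to reject H0.

W+ = 38, W- = 28, W = min = 28, p = 0.656165, fail to reject H0.


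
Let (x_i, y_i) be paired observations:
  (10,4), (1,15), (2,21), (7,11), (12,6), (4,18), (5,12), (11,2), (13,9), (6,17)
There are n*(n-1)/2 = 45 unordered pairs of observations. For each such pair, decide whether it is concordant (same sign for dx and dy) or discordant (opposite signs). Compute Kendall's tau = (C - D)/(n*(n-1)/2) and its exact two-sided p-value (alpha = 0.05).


Step 1: Enumerate the 45 unordered pairs (i,j) with i<j and classify each by sign(x_j-x_i) * sign(y_j-y_i).
  (1,2):dx=-9,dy=+11->D; (1,3):dx=-8,dy=+17->D; (1,4):dx=-3,dy=+7->D; (1,5):dx=+2,dy=+2->C
  (1,6):dx=-6,dy=+14->D; (1,7):dx=-5,dy=+8->D; (1,8):dx=+1,dy=-2->D; (1,9):dx=+3,dy=+5->C
  (1,10):dx=-4,dy=+13->D; (2,3):dx=+1,dy=+6->C; (2,4):dx=+6,dy=-4->D; (2,5):dx=+11,dy=-9->D
  (2,6):dx=+3,dy=+3->C; (2,7):dx=+4,dy=-3->D; (2,8):dx=+10,dy=-13->D; (2,9):dx=+12,dy=-6->D
  (2,10):dx=+5,dy=+2->C; (3,4):dx=+5,dy=-10->D; (3,5):dx=+10,dy=-15->D; (3,6):dx=+2,dy=-3->D
  (3,7):dx=+3,dy=-9->D; (3,8):dx=+9,dy=-19->D; (3,9):dx=+11,dy=-12->D; (3,10):dx=+4,dy=-4->D
  (4,5):dx=+5,dy=-5->D; (4,6):dx=-3,dy=+7->D; (4,7):dx=-2,dy=+1->D; (4,8):dx=+4,dy=-9->D
  (4,9):dx=+6,dy=-2->D; (4,10):dx=-1,dy=+6->D; (5,6):dx=-8,dy=+12->D; (5,7):dx=-7,dy=+6->D
  (5,8):dx=-1,dy=-4->C; (5,9):dx=+1,dy=+3->C; (5,10):dx=-6,dy=+11->D; (6,7):dx=+1,dy=-6->D
  (6,8):dx=+7,dy=-16->D; (6,9):dx=+9,dy=-9->D; (6,10):dx=+2,dy=-1->D; (7,8):dx=+6,dy=-10->D
  (7,9):dx=+8,dy=-3->D; (7,10):dx=+1,dy=+5->C; (8,9):dx=+2,dy=+7->C; (8,10):dx=-5,dy=+15->D
  (9,10):dx=-7,dy=+8->D
Step 2: C = 9, D = 36, total pairs = 45.
Step 3: tau = (C - D)/(n(n-1)/2) = (9 - 36)/45 = -0.600000.
Step 4: Exact two-sided p-value (enumerate n! = 3628800 permutations of y under H0): p = 0.016666.
Step 5: alpha = 0.05. reject H0.

tau_b = -0.6000 (C=9, D=36), p = 0.016666, reject H0.


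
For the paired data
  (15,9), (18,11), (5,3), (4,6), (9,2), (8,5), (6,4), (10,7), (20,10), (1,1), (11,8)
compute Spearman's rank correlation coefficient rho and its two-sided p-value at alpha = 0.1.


Step 1: Rank x and y separately (midranks; no ties here).
rank(x): 15->9, 18->10, 5->3, 4->2, 9->6, 8->5, 6->4, 10->7, 20->11, 1->1, 11->8
rank(y): 9->9, 11->11, 3->3, 6->6, 2->2, 5->5, 4->4, 7->7, 10->10, 1->1, 8->8
Step 2: d_i = R_x(i) - R_y(i); compute d_i^2.
  (9-9)^2=0, (10-11)^2=1, (3-3)^2=0, (2-6)^2=16, (6-2)^2=16, (5-5)^2=0, (4-4)^2=0, (7-7)^2=0, (11-10)^2=1, (1-1)^2=0, (8-8)^2=0
sum(d^2) = 34.
Step 3: rho = 1 - 6*34 / (11*(11^2 - 1)) = 1 - 204/1320 = 0.845455.
Step 4: Under H0, t = rho * sqrt((n-2)/(1-rho^2)) = 4.7493 ~ t(9).
Step 5: Two-sided p-value from the t-distribution with 9 df = 0.001045.
Step 6: alpha = 0.1. reject H0.

rho = 0.8455, p = 0.001045, reject H0 at alpha = 0.1.


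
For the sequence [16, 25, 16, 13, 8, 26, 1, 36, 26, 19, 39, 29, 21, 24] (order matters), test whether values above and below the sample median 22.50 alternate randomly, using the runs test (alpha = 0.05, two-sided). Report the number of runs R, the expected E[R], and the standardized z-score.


Step 1: Compute median = 22.50; label A = above, B = below.
Labels in order: BABBBABAABAABA  (n_A = 7, n_B = 7)
Step 2: Count runs R = 10.
Step 3: Under H0 (random ordering), E[R] = 2*n_A*n_B/(n_A+n_B) + 1 = 2*7*7/14 + 1 = 8.0000.
        Var[R] = 2*n_A*n_B*(2*n_A*n_B - n_A - n_B) / ((n_A+n_B)^2 * (n_A+n_B-1)) = 8232/2548 = 3.2308.
        SD[R] = 1.7974.
Step 4: Continuity-corrected z = (R - 0.5 - E[R]) / SD[R] = (10 - 0.5 - 8.0000) / 1.7974 = 0.8345.
Step 5: Two-sided p-value via normal approximation = 2*(1 - Phi(|z|)) = 0.403986.
Step 6: alpha = 0.05. fail to reject H0.

R = 10, z = 0.8345, p = 0.403986, fail to reject H0.


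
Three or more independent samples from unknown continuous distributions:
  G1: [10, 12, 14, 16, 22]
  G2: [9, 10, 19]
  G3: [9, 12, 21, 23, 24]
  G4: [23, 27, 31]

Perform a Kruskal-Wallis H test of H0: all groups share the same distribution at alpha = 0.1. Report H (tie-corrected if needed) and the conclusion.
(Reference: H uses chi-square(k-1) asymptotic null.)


Step 1: Combine all N = 16 observations and assign midranks.
sorted (value, group, rank): (9,G2,1.5), (9,G3,1.5), (10,G1,3.5), (10,G2,3.5), (12,G1,5.5), (12,G3,5.5), (14,G1,7), (16,G1,8), (19,G2,9), (21,G3,10), (22,G1,11), (23,G3,12.5), (23,G4,12.5), (24,G3,14), (27,G4,15), (31,G4,16)
Step 2: Sum ranks within each group.
R_1 = 35 (n_1 = 5)
R_2 = 14 (n_2 = 3)
R_3 = 43.5 (n_3 = 5)
R_4 = 43.5 (n_4 = 3)
Step 3: H = 12/(N(N+1)) * sum(R_i^2/n_i) - 3(N+1)
     = 12/(16*17) * (35^2/5 + 14^2/3 + 43.5^2/5 + 43.5^2/3) - 3*17
     = 0.044118 * 1319.53 - 51
     = 7.214706.
Step 4: Ties present; correction factor C = 1 - 24/(16^3 - 16) = 0.994118. Corrected H = 7.214706 / 0.994118 = 7.257396.
Step 5: Under H0, H ~ chi^2(3); p-value = 0.064131.
Step 6: alpha = 0.1. reject H0.

H = 7.2574, df = 3, p = 0.064131, reject H0.


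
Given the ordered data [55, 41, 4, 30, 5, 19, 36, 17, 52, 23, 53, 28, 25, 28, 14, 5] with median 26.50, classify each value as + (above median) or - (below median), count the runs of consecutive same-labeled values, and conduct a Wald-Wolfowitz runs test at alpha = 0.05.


Step 1: Compute median = 26.50; label A = above, B = below.
Labels in order: AABABBABABAABABB  (n_A = 8, n_B = 8)
Step 2: Count runs R = 12.
Step 3: Under H0 (random ordering), E[R] = 2*n_A*n_B/(n_A+n_B) + 1 = 2*8*8/16 + 1 = 9.0000.
        Var[R] = 2*n_A*n_B*(2*n_A*n_B - n_A - n_B) / ((n_A+n_B)^2 * (n_A+n_B-1)) = 14336/3840 = 3.7333.
        SD[R] = 1.9322.
Step 4: Continuity-corrected z = (R - 0.5 - E[R]) / SD[R] = (12 - 0.5 - 9.0000) / 1.9322 = 1.2939.
Step 5: Two-sided p-value via normal approximation = 2*(1 - Phi(|z|)) = 0.195709.
Step 6: alpha = 0.05. fail to reject H0.

R = 12, z = 1.2939, p = 0.195709, fail to reject H0.


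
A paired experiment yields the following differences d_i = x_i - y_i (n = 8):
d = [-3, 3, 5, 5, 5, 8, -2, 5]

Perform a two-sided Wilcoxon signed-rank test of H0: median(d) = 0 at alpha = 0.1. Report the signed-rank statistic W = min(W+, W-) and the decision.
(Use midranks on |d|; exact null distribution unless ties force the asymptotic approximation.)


Step 1: Drop any zero differences (none here) and take |d_i|.
|d| = [3, 3, 5, 5, 5, 8, 2, 5]
Step 2: Midrank |d_i| (ties get averaged ranks).
ranks: |3|->2.5, |3|->2.5, |5|->5.5, |5|->5.5, |5|->5.5, |8|->8, |2|->1, |5|->5.5
Step 3: Attach original signs; sum ranks with positive sign and with negative sign.
W+ = 2.5 + 5.5 + 5.5 + 5.5 + 8 + 5.5 = 32.5
W- = 2.5 + 1 = 3.5
(Check: W+ + W- = 36 should equal n(n+1)/2 = 36.)
Step 4: Test statistic W = min(W+, W-) = 3.5.
Step 5: Ties in |d|, so use the tie-corrected normal approximation.
        E[W] = n(n+1)/4 = 8*9/4 = 18.
        Tie groups: |d|=3 (t=2), |d|=5 (t=4); sum(t^3 - t) = 66.
        Var[W] = n(n+1)(2n+1)/24 - sum(t^3-t)/48 = 1224/24 - 66/48 = 49.625.
        z = (W - E[W]) / sqrt(Var[W]) = (3.5 - 18) / 7.0445 = -2.0583.
        Two-sided p = 2*Phi(z) = 0.039557.
Step 6: alpha = 0.1. reject H0.

W+ = 32.5, W- = 3.5, W = min = 3.5, p = 0.039557, reject H0.


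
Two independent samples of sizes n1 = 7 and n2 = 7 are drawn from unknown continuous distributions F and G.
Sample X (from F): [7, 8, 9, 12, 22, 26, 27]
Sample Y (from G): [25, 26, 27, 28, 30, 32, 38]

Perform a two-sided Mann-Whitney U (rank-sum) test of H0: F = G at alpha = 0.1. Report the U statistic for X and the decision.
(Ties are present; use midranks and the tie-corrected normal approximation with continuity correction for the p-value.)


Step 1: Combine and sort all 14 observations; assign midranks.
sorted (value, group): (7,X), (8,X), (9,X), (12,X), (22,X), (25,Y), (26,X), (26,Y), (27,X), (27,Y), (28,Y), (30,Y), (32,Y), (38,Y)
ranks: 7->1, 8->2, 9->3, 12->4, 22->5, 25->6, 26->7.5, 26->7.5, 27->9.5, 27->9.5, 28->11, 30->12, 32->13, 38->14
Step 2: Rank sum for X: R1 = 1 + 2 + 3 + 4 + 5 + 7.5 + 9.5 = 32.
Step 3: U_X = R1 - n1(n1+1)/2 = 32 - 7*8/2 = 32 - 28 = 4.
       U_Y = n1*n2 - U_X = 49 - 4 = 45.
Step 4: Ties are present, so use the tie-corrected normal approximation (with continuity correction) for the p-value.
Step 5: p-value = 0.010433; compare to alpha = 0.1. reject H0.

U_X = 4, p = 0.010433, reject H0 at alpha = 0.1.


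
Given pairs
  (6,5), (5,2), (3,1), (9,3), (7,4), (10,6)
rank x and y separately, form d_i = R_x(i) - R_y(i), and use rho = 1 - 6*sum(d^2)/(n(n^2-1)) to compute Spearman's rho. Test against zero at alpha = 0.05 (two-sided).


Step 1: Rank x and y separately (midranks; no ties here).
rank(x): 6->3, 5->2, 3->1, 9->5, 7->4, 10->6
rank(y): 5->5, 2->2, 1->1, 3->3, 4->4, 6->6
Step 2: d_i = R_x(i) - R_y(i); compute d_i^2.
  (3-5)^2=4, (2-2)^2=0, (1-1)^2=0, (5-3)^2=4, (4-4)^2=0, (6-6)^2=0
sum(d^2) = 8.
Step 3: rho = 1 - 6*8 / (6*(6^2 - 1)) = 1 - 48/210 = 0.771429.
Step 4: Under H0, t = rho * sqrt((n-2)/(1-rho^2)) = 2.4247 ~ t(4).
Step 5: Two-sided p-value from the t-distribution with 4 df = 0.072397.
Step 6: alpha = 0.05. fail to reject H0.

rho = 0.7714, p = 0.072397, fail to reject H0 at alpha = 0.05.


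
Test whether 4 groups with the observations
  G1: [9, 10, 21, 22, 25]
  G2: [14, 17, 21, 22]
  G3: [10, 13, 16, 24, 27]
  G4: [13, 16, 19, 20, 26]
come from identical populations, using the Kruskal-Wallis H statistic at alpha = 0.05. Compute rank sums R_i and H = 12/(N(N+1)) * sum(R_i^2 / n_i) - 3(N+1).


Step 1: Combine all N = 19 observations and assign midranks.
sorted (value, group, rank): (9,G1,1), (10,G1,2.5), (10,G3,2.5), (13,G3,4.5), (13,G4,4.5), (14,G2,6), (16,G3,7.5), (16,G4,7.5), (17,G2,9), (19,G4,10), (20,G4,11), (21,G1,12.5), (21,G2,12.5), (22,G1,14.5), (22,G2,14.5), (24,G3,16), (25,G1,17), (26,G4,18), (27,G3,19)
Step 2: Sum ranks within each group.
R_1 = 47.5 (n_1 = 5)
R_2 = 42 (n_2 = 4)
R_3 = 49.5 (n_3 = 5)
R_4 = 51 (n_4 = 5)
Step 3: H = 12/(N(N+1)) * sum(R_i^2/n_i) - 3(N+1)
     = 12/(19*20) * (47.5^2/5 + 42^2/4 + 49.5^2/5 + 51^2/5) - 3*20
     = 0.031579 * 1902.5 - 60
     = 0.078947.
Step 4: Ties present; correction factor C = 1 - 30/(19^3 - 19) = 0.995614. Corrected H = 0.078947 / 0.995614 = 0.079295.
Step 5: Under H0, H ~ chi^2(3); p-value = 0.994201.
Step 6: alpha = 0.05. fail to reject H0.

H = 0.0793, df = 3, p = 0.994201, fail to reject H0.


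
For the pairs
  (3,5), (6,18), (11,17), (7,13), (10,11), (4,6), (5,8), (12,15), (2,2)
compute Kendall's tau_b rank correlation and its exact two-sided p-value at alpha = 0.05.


Step 1: Enumerate the 36 unordered pairs (i,j) with i<j and classify each by sign(x_j-x_i) * sign(y_j-y_i).
  (1,2):dx=+3,dy=+13->C; (1,3):dx=+8,dy=+12->C; (1,4):dx=+4,dy=+8->C; (1,5):dx=+7,dy=+6->C
  (1,6):dx=+1,dy=+1->C; (1,7):dx=+2,dy=+3->C; (1,8):dx=+9,dy=+10->C; (1,9):dx=-1,dy=-3->C
  (2,3):dx=+5,dy=-1->D; (2,4):dx=+1,dy=-5->D; (2,5):dx=+4,dy=-7->D; (2,6):dx=-2,dy=-12->C
  (2,7):dx=-1,dy=-10->C; (2,8):dx=+6,dy=-3->D; (2,9):dx=-4,dy=-16->C; (3,4):dx=-4,dy=-4->C
  (3,5):dx=-1,dy=-6->C; (3,6):dx=-7,dy=-11->C; (3,7):dx=-6,dy=-9->C; (3,8):dx=+1,dy=-2->D
  (3,9):dx=-9,dy=-15->C; (4,5):dx=+3,dy=-2->D; (4,6):dx=-3,dy=-7->C; (4,7):dx=-2,dy=-5->C
  (4,8):dx=+5,dy=+2->C; (4,9):dx=-5,dy=-11->C; (5,6):dx=-6,dy=-5->C; (5,7):dx=-5,dy=-3->C
  (5,8):dx=+2,dy=+4->C; (5,9):dx=-8,dy=-9->C; (6,7):dx=+1,dy=+2->C; (6,8):dx=+8,dy=+9->C
  (6,9):dx=-2,dy=-4->C; (7,8):dx=+7,dy=+7->C; (7,9):dx=-3,dy=-6->C; (8,9):dx=-10,dy=-13->C
Step 2: C = 30, D = 6, total pairs = 36.
Step 3: tau = (C - D)/(n(n-1)/2) = (30 - 6)/36 = 0.666667.
Step 4: Exact two-sided p-value (enumerate n! = 362880 permutations of y under H0): p = 0.012665.
Step 5: alpha = 0.05. reject H0.

tau_b = 0.6667 (C=30, D=6), p = 0.012665, reject H0.


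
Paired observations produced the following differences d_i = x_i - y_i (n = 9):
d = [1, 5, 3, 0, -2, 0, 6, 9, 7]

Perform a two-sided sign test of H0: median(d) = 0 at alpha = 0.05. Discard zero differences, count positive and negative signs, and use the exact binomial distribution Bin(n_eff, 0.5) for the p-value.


Step 1: Discard zero differences. Original n = 9; n_eff = number of nonzero differences = 7.
Nonzero differences (with sign): +1, +5, +3, -2, +6, +9, +7
Step 2: Count signs: positive = 6, negative = 1.
Step 3: Under H0: P(positive) = 0.5, so the number of positives S ~ Bin(7, 0.5).
Step 4: Two-sided exact p-value = sum of Bin(7,0.5) probabilities at or below the observed probability = 0.125000.
Step 5: alpha = 0.05. fail to reject H0.

n_eff = 7, pos = 6, neg = 1, p = 0.125000, fail to reject H0.


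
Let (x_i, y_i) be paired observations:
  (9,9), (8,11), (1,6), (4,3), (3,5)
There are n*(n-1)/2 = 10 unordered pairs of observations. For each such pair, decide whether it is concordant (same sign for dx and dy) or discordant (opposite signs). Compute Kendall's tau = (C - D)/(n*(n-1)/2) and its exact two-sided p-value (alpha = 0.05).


Step 1: Enumerate the 10 unordered pairs (i,j) with i<j and classify each by sign(x_j-x_i) * sign(y_j-y_i).
  (1,2):dx=-1,dy=+2->D; (1,3):dx=-8,dy=-3->C; (1,4):dx=-5,dy=-6->C; (1,5):dx=-6,dy=-4->C
  (2,3):dx=-7,dy=-5->C; (2,4):dx=-4,dy=-8->C; (2,5):dx=-5,dy=-6->C; (3,4):dx=+3,dy=-3->D
  (3,5):dx=+2,dy=-1->D; (4,5):dx=-1,dy=+2->D
Step 2: C = 6, D = 4, total pairs = 10.
Step 3: tau = (C - D)/(n(n-1)/2) = (6 - 4)/10 = 0.200000.
Step 4: Exact two-sided p-value (enumerate n! = 120 permutations of y under H0): p = 0.816667.
Step 5: alpha = 0.05. fail to reject H0.

tau_b = 0.2000 (C=6, D=4), p = 0.816667, fail to reject H0.


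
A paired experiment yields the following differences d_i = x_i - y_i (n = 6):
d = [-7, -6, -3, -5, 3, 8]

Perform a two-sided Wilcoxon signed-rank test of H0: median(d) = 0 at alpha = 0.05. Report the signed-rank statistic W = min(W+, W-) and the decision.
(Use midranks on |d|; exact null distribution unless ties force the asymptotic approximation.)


Step 1: Drop any zero differences (none here) and take |d_i|.
|d| = [7, 6, 3, 5, 3, 8]
Step 2: Midrank |d_i| (ties get averaged ranks).
ranks: |7|->5, |6|->4, |3|->1.5, |5|->3, |3|->1.5, |8|->6
Step 3: Attach original signs; sum ranks with positive sign and with negative sign.
W+ = 1.5 + 6 = 7.5
W- = 5 + 4 + 1.5 + 3 = 13.5
(Check: W+ + W- = 21 should equal n(n+1)/2 = 21.)
Step 4: Test statistic W = min(W+, W-) = 7.5.
Step 5: Ties in |d|, so use the tie-corrected normal approximation.
        E[W] = n(n+1)/4 = 6*7/4 = 10.5.
        Tie groups: |d|=3 (t=2); sum(t^3 - t) = 6.
        Var[W] = n(n+1)(2n+1)/24 - sum(t^3-t)/48 = 546/24 - 6/48 = 22.625.
        z = (W - E[W]) / sqrt(Var[W]) = (7.5 - 10.5) / 4.7566 = -0.6307.
        Two-sided p = 2*Phi(z) = 0.528233.
Step 6: alpha = 0.05. fail to reject H0.

W+ = 7.5, W- = 13.5, W = min = 7.5, p = 0.528233, fail to reject H0.


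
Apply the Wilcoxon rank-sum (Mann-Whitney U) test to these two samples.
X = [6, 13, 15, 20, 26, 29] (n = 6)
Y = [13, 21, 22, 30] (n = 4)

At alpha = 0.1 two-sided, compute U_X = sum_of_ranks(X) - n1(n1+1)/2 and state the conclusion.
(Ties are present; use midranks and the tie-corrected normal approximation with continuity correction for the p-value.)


Step 1: Combine and sort all 10 observations; assign midranks.
sorted (value, group): (6,X), (13,X), (13,Y), (15,X), (20,X), (21,Y), (22,Y), (26,X), (29,X), (30,Y)
ranks: 6->1, 13->2.5, 13->2.5, 15->4, 20->5, 21->6, 22->7, 26->8, 29->9, 30->10
Step 2: Rank sum for X: R1 = 1 + 2.5 + 4 + 5 + 8 + 9 = 29.5.
Step 3: U_X = R1 - n1(n1+1)/2 = 29.5 - 6*7/2 = 29.5 - 21 = 8.5.
       U_Y = n1*n2 - U_X = 24 - 8.5 = 15.5.
Step 4: Ties are present, so use the tie-corrected normal approximation (with continuity correction) for the p-value.
Step 5: p-value = 0.521166; compare to alpha = 0.1. fail to reject H0.

U_X = 8.5, p = 0.521166, fail to reject H0 at alpha = 0.1.


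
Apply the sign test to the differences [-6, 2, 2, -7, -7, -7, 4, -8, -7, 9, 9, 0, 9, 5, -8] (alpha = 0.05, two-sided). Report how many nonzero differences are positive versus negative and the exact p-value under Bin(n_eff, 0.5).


Step 1: Discard zero differences. Original n = 15; n_eff = number of nonzero differences = 14.
Nonzero differences (with sign): -6, +2, +2, -7, -7, -7, +4, -8, -7, +9, +9, +9, +5, -8
Step 2: Count signs: positive = 7, negative = 7.
Step 3: Under H0: P(positive) = 0.5, so the number of positives S ~ Bin(14, 0.5).
Step 4: Two-sided exact p-value = sum of Bin(14,0.5) probabilities at or below the observed probability = 1.000000.
Step 5: alpha = 0.05. fail to reject H0.

n_eff = 14, pos = 7, neg = 7, p = 1.000000, fail to reject H0.


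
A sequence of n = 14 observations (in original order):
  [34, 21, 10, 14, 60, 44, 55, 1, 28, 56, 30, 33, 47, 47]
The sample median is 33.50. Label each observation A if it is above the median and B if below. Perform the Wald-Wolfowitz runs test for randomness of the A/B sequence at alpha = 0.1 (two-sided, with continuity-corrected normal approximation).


Step 1: Compute median = 33.50; label A = above, B = below.
Labels in order: ABBBAAABBABBAA  (n_A = 7, n_B = 7)
Step 2: Count runs R = 7.
Step 3: Under H0 (random ordering), E[R] = 2*n_A*n_B/(n_A+n_B) + 1 = 2*7*7/14 + 1 = 8.0000.
        Var[R] = 2*n_A*n_B*(2*n_A*n_B - n_A - n_B) / ((n_A+n_B)^2 * (n_A+n_B-1)) = 8232/2548 = 3.2308.
        SD[R] = 1.7974.
Step 4: Continuity-corrected z = (R + 0.5 - E[R]) / SD[R] = (7 + 0.5 - 8.0000) / 1.7974 = -0.2782.
Step 5: Two-sided p-value via normal approximation = 2*(1 - Phi(|z|)) = 0.780879.
Step 6: alpha = 0.1. fail to reject H0.

R = 7, z = -0.2782, p = 0.780879, fail to reject H0.


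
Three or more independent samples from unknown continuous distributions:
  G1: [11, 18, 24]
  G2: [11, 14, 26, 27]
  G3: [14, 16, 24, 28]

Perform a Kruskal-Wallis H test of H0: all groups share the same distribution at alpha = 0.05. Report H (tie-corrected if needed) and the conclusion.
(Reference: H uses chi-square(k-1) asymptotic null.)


Step 1: Combine all N = 11 observations and assign midranks.
sorted (value, group, rank): (11,G1,1.5), (11,G2,1.5), (14,G2,3.5), (14,G3,3.5), (16,G3,5), (18,G1,6), (24,G1,7.5), (24,G3,7.5), (26,G2,9), (27,G2,10), (28,G3,11)
Step 2: Sum ranks within each group.
R_1 = 15 (n_1 = 3)
R_2 = 24 (n_2 = 4)
R_3 = 27 (n_3 = 4)
Step 3: H = 12/(N(N+1)) * sum(R_i^2/n_i) - 3(N+1)
     = 12/(11*12) * (15^2/3 + 24^2/4 + 27^2/4) - 3*12
     = 0.090909 * 401.25 - 36
     = 0.477273.
Step 4: Ties present; correction factor C = 1 - 18/(11^3 - 11) = 0.986364. Corrected H = 0.477273 / 0.986364 = 0.483871.
Step 5: Under H0, H ~ chi^2(2); p-value = 0.785107.
Step 6: alpha = 0.05. fail to reject H0.

H = 0.4839, df = 2, p = 0.785107, fail to reject H0.


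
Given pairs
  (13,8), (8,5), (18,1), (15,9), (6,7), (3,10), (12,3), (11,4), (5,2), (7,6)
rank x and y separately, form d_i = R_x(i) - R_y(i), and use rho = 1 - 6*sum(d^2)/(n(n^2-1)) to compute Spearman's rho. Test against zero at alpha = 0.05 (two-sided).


Step 1: Rank x and y separately (midranks; no ties here).
rank(x): 13->8, 8->5, 18->10, 15->9, 6->3, 3->1, 12->7, 11->6, 5->2, 7->4
rank(y): 8->8, 5->5, 1->1, 9->9, 7->7, 10->10, 3->3, 4->4, 2->2, 6->6
Step 2: d_i = R_x(i) - R_y(i); compute d_i^2.
  (8-8)^2=0, (5-5)^2=0, (10-1)^2=81, (9-9)^2=0, (3-7)^2=16, (1-10)^2=81, (7-3)^2=16, (6-4)^2=4, (2-2)^2=0, (4-6)^2=4
sum(d^2) = 202.
Step 3: rho = 1 - 6*202 / (10*(10^2 - 1)) = 1 - 1212/990 = -0.224242.
Step 4: Under H0, t = rho * sqrt((n-2)/(1-rho^2)) = -0.6508 ~ t(8).
Step 5: Two-sided p-value from the t-distribution with 8 df = 0.533401.
Step 6: alpha = 0.05. fail to reject H0.

rho = -0.2242, p = 0.533401, fail to reject H0 at alpha = 0.05.


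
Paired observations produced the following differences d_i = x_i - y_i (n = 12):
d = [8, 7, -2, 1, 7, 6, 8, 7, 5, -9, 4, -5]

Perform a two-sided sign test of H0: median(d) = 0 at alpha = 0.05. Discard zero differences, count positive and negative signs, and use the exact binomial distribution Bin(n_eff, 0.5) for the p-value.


Step 1: Discard zero differences. Original n = 12; n_eff = number of nonzero differences = 12.
Nonzero differences (with sign): +8, +7, -2, +1, +7, +6, +8, +7, +5, -9, +4, -5
Step 2: Count signs: positive = 9, negative = 3.
Step 3: Under H0: P(positive) = 0.5, so the number of positives S ~ Bin(12, 0.5).
Step 4: Two-sided exact p-value = sum of Bin(12,0.5) probabilities at or below the observed probability = 0.145996.
Step 5: alpha = 0.05. fail to reject H0.

n_eff = 12, pos = 9, neg = 3, p = 0.145996, fail to reject H0.


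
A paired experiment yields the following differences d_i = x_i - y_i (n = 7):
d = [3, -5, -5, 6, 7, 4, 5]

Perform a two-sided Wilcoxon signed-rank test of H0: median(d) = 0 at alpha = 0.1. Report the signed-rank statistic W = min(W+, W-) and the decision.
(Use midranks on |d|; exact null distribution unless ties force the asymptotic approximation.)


Step 1: Drop any zero differences (none here) and take |d_i|.
|d| = [3, 5, 5, 6, 7, 4, 5]
Step 2: Midrank |d_i| (ties get averaged ranks).
ranks: |3|->1, |5|->4, |5|->4, |6|->6, |7|->7, |4|->2, |5|->4
Step 3: Attach original signs; sum ranks with positive sign and with negative sign.
W+ = 1 + 6 + 7 + 2 + 4 = 20
W- = 4 + 4 = 8
(Check: W+ + W- = 28 should equal n(n+1)/2 = 28.)
Step 4: Test statistic W = min(W+, W-) = 8.
Step 5: Ties in |d|, so use the tie-corrected normal approximation.
        E[W] = n(n+1)/4 = 7*8/4 = 14.
        Tie groups: |d|=5 (t=3); sum(t^3 - t) = 24.
        Var[W] = n(n+1)(2n+1)/24 - sum(t^3-t)/48 = 840/24 - 24/48 = 34.5.
        z = (W - E[W]) / sqrt(Var[W]) = (8 - 14) / 5.8737 = -1.0215.
        Two-sided p = 2*Phi(z) = 0.307014.
Step 6: alpha = 0.1. fail to reject H0.

W+ = 20, W- = 8, W = min = 8, p = 0.307014, fail to reject H0.


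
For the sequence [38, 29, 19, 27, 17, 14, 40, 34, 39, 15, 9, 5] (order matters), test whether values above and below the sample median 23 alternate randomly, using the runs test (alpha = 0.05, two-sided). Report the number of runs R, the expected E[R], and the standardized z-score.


Step 1: Compute median = 23; label A = above, B = below.
Labels in order: AABABBAAABBB  (n_A = 6, n_B = 6)
Step 2: Count runs R = 6.
Step 3: Under H0 (random ordering), E[R] = 2*n_A*n_B/(n_A+n_B) + 1 = 2*6*6/12 + 1 = 7.0000.
        Var[R] = 2*n_A*n_B*(2*n_A*n_B - n_A - n_B) / ((n_A+n_B)^2 * (n_A+n_B-1)) = 4320/1584 = 2.7273.
        SD[R] = 1.6514.
Step 4: Continuity-corrected z = (R + 0.5 - E[R]) / SD[R] = (6 + 0.5 - 7.0000) / 1.6514 = -0.3028.
Step 5: Two-sided p-value via normal approximation = 2*(1 - Phi(|z|)) = 0.762069.
Step 6: alpha = 0.05. fail to reject H0.

R = 6, z = -0.3028, p = 0.762069, fail to reject H0.


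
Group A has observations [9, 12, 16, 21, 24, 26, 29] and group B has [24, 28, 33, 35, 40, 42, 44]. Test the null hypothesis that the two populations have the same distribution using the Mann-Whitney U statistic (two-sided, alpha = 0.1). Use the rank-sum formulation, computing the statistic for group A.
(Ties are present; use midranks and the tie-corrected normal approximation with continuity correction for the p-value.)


Step 1: Combine and sort all 14 observations; assign midranks.
sorted (value, group): (9,X), (12,X), (16,X), (21,X), (24,X), (24,Y), (26,X), (28,Y), (29,X), (33,Y), (35,Y), (40,Y), (42,Y), (44,Y)
ranks: 9->1, 12->2, 16->3, 21->4, 24->5.5, 24->5.5, 26->7, 28->8, 29->9, 33->10, 35->11, 40->12, 42->13, 44->14
Step 2: Rank sum for X: R1 = 1 + 2 + 3 + 4 + 5.5 + 7 + 9 = 31.5.
Step 3: U_X = R1 - n1(n1+1)/2 = 31.5 - 7*8/2 = 31.5 - 28 = 3.5.
       U_Y = n1*n2 - U_X = 49 - 3.5 = 45.5.
Step 4: Ties are present, so use the tie-corrected normal approximation (with continuity correction) for the p-value.
Step 5: p-value = 0.008734; compare to alpha = 0.1. reject H0.

U_X = 3.5, p = 0.008734, reject H0 at alpha = 0.1.


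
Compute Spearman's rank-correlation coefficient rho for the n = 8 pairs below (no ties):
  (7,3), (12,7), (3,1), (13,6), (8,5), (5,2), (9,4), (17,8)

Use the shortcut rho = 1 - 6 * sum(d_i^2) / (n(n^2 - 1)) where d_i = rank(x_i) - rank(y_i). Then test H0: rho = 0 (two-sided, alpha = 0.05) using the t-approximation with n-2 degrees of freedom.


Step 1: Rank x and y separately (midranks; no ties here).
rank(x): 7->3, 12->6, 3->1, 13->7, 8->4, 5->2, 9->5, 17->8
rank(y): 3->3, 7->7, 1->1, 6->6, 5->5, 2->2, 4->4, 8->8
Step 2: d_i = R_x(i) - R_y(i); compute d_i^2.
  (3-3)^2=0, (6-7)^2=1, (1-1)^2=0, (7-6)^2=1, (4-5)^2=1, (2-2)^2=0, (5-4)^2=1, (8-8)^2=0
sum(d^2) = 4.
Step 3: rho = 1 - 6*4 / (8*(8^2 - 1)) = 1 - 24/504 = 0.952381.
Step 4: Under H0, t = rho * sqrt((n-2)/(1-rho^2)) = 7.6509 ~ t(6).
Step 5: Two-sided p-value from the t-distribution with 6 df = 0.000260.
Step 6: alpha = 0.05. reject H0.

rho = 0.9524, p = 0.000260, reject H0 at alpha = 0.05.


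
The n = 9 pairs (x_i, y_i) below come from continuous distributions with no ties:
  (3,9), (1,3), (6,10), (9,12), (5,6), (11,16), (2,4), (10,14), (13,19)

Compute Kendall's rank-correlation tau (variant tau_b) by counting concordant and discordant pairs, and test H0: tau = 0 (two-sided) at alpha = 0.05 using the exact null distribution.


Step 1: Enumerate the 36 unordered pairs (i,j) with i<j and classify each by sign(x_j-x_i) * sign(y_j-y_i).
  (1,2):dx=-2,dy=-6->C; (1,3):dx=+3,dy=+1->C; (1,4):dx=+6,dy=+3->C; (1,5):dx=+2,dy=-3->D
  (1,6):dx=+8,dy=+7->C; (1,7):dx=-1,dy=-5->C; (1,8):dx=+7,dy=+5->C; (1,9):dx=+10,dy=+10->C
  (2,3):dx=+5,dy=+7->C; (2,4):dx=+8,dy=+9->C; (2,5):dx=+4,dy=+3->C; (2,6):dx=+10,dy=+13->C
  (2,7):dx=+1,dy=+1->C; (2,8):dx=+9,dy=+11->C; (2,9):dx=+12,dy=+16->C; (3,4):dx=+3,dy=+2->C
  (3,5):dx=-1,dy=-4->C; (3,6):dx=+5,dy=+6->C; (3,7):dx=-4,dy=-6->C; (3,8):dx=+4,dy=+4->C
  (3,9):dx=+7,dy=+9->C; (4,5):dx=-4,dy=-6->C; (4,6):dx=+2,dy=+4->C; (4,7):dx=-7,dy=-8->C
  (4,8):dx=+1,dy=+2->C; (4,9):dx=+4,dy=+7->C; (5,6):dx=+6,dy=+10->C; (5,7):dx=-3,dy=-2->C
  (5,8):dx=+5,dy=+8->C; (5,9):dx=+8,dy=+13->C; (6,7):dx=-9,dy=-12->C; (6,8):dx=-1,dy=-2->C
  (6,9):dx=+2,dy=+3->C; (7,8):dx=+8,dy=+10->C; (7,9):dx=+11,dy=+15->C; (8,9):dx=+3,dy=+5->C
Step 2: C = 35, D = 1, total pairs = 36.
Step 3: tau = (C - D)/(n(n-1)/2) = (35 - 1)/36 = 0.944444.
Step 4: Exact two-sided p-value (enumerate n! = 362880 permutations of y under H0): p = 0.000050.
Step 5: alpha = 0.05. reject H0.

tau_b = 0.9444 (C=35, D=1), p = 0.000050, reject H0.


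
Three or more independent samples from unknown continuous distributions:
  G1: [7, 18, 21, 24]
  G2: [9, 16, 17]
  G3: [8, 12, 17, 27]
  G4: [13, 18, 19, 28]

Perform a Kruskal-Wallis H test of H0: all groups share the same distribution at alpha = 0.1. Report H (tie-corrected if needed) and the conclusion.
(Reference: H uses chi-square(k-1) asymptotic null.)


Step 1: Combine all N = 15 observations and assign midranks.
sorted (value, group, rank): (7,G1,1), (8,G3,2), (9,G2,3), (12,G3,4), (13,G4,5), (16,G2,6), (17,G2,7.5), (17,G3,7.5), (18,G1,9.5), (18,G4,9.5), (19,G4,11), (21,G1,12), (24,G1,13), (27,G3,14), (28,G4,15)
Step 2: Sum ranks within each group.
R_1 = 35.5 (n_1 = 4)
R_2 = 16.5 (n_2 = 3)
R_3 = 27.5 (n_3 = 4)
R_4 = 40.5 (n_4 = 4)
Step 3: H = 12/(N(N+1)) * sum(R_i^2/n_i) - 3(N+1)
     = 12/(15*16) * (35.5^2/4 + 16.5^2/3 + 27.5^2/4 + 40.5^2/4) - 3*16
     = 0.050000 * 1004.94 - 48
     = 2.246875.
Step 4: Ties present; correction factor C = 1 - 12/(15^3 - 15) = 0.996429. Corrected H = 2.246875 / 0.996429 = 2.254928.
Step 5: Under H0, H ~ chi^2(3); p-value = 0.521210.
Step 6: alpha = 0.1. fail to reject H0.

H = 2.2549, df = 3, p = 0.521210, fail to reject H0.


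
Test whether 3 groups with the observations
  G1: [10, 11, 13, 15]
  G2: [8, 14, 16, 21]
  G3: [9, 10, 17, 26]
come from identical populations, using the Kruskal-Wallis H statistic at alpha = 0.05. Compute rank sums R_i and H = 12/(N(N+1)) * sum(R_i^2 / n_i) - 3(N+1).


Step 1: Combine all N = 12 observations and assign midranks.
sorted (value, group, rank): (8,G2,1), (9,G3,2), (10,G1,3.5), (10,G3,3.5), (11,G1,5), (13,G1,6), (14,G2,7), (15,G1,8), (16,G2,9), (17,G3,10), (21,G2,11), (26,G3,12)
Step 2: Sum ranks within each group.
R_1 = 22.5 (n_1 = 4)
R_2 = 28 (n_2 = 4)
R_3 = 27.5 (n_3 = 4)
Step 3: H = 12/(N(N+1)) * sum(R_i^2/n_i) - 3(N+1)
     = 12/(12*13) * (22.5^2/4 + 28^2/4 + 27.5^2/4) - 3*13
     = 0.076923 * 511.625 - 39
     = 0.355769.
Step 4: Ties present; correction factor C = 1 - 6/(12^3 - 12) = 0.996503. Corrected H = 0.355769 / 0.996503 = 0.357018.
Step 5: Under H0, H ~ chi^2(2); p-value = 0.836517.
Step 6: alpha = 0.05. fail to reject H0.

H = 0.3570, df = 2, p = 0.836517, fail to reject H0.


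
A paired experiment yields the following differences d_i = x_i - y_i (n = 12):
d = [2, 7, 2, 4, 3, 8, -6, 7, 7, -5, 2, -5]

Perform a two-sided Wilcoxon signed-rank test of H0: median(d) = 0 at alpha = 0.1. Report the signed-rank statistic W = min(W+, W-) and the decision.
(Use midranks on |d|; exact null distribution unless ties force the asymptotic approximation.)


Step 1: Drop any zero differences (none here) and take |d_i|.
|d| = [2, 7, 2, 4, 3, 8, 6, 7, 7, 5, 2, 5]
Step 2: Midrank |d_i| (ties get averaged ranks).
ranks: |2|->2, |7|->10, |2|->2, |4|->5, |3|->4, |8|->12, |6|->8, |7|->10, |7|->10, |5|->6.5, |2|->2, |5|->6.5
Step 3: Attach original signs; sum ranks with positive sign and with negative sign.
W+ = 2 + 10 + 2 + 5 + 4 + 12 + 10 + 10 + 2 = 57
W- = 8 + 6.5 + 6.5 = 21
(Check: W+ + W- = 78 should equal n(n+1)/2 = 78.)
Step 4: Test statistic W = min(W+, W-) = 21.
Step 5: Ties in |d|, so use the tie-corrected normal approximation.
        E[W] = n(n+1)/4 = 12*13/4 = 39.
        Tie groups: |d|=2 (t=3), |d|=5 (t=2), |d|=7 (t=3); sum(t^3 - t) = 54.
        Var[W] = n(n+1)(2n+1)/24 - sum(t^3-t)/48 = 3900/24 - 54/48 = 161.375.
        z = (W - E[W]) / sqrt(Var[W]) = (21 - 39) / 12.7033 = -1.4169.
        Two-sided p = 2*Phi(z) = 0.156498.
Step 6: alpha = 0.1. fail to reject H0.

W+ = 57, W- = 21, W = min = 21, p = 0.156498, fail to reject H0.


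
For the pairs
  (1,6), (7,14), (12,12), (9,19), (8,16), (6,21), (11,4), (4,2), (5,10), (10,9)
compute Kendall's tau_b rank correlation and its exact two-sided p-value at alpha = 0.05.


Step 1: Enumerate the 45 unordered pairs (i,j) with i<j and classify each by sign(x_j-x_i) * sign(y_j-y_i).
  (1,2):dx=+6,dy=+8->C; (1,3):dx=+11,dy=+6->C; (1,4):dx=+8,dy=+13->C; (1,5):dx=+7,dy=+10->C
  (1,6):dx=+5,dy=+15->C; (1,7):dx=+10,dy=-2->D; (1,8):dx=+3,dy=-4->D; (1,9):dx=+4,dy=+4->C
  (1,10):dx=+9,dy=+3->C; (2,3):dx=+5,dy=-2->D; (2,4):dx=+2,dy=+5->C; (2,5):dx=+1,dy=+2->C
  (2,6):dx=-1,dy=+7->D; (2,7):dx=+4,dy=-10->D; (2,8):dx=-3,dy=-12->C; (2,9):dx=-2,dy=-4->C
  (2,10):dx=+3,dy=-5->D; (3,4):dx=-3,dy=+7->D; (3,5):dx=-4,dy=+4->D; (3,6):dx=-6,dy=+9->D
  (3,7):dx=-1,dy=-8->C; (3,8):dx=-8,dy=-10->C; (3,9):dx=-7,dy=-2->C; (3,10):dx=-2,dy=-3->C
  (4,5):dx=-1,dy=-3->C; (4,6):dx=-3,dy=+2->D; (4,7):dx=+2,dy=-15->D; (4,8):dx=-5,dy=-17->C
  (4,9):dx=-4,dy=-9->C; (4,10):dx=+1,dy=-10->D; (5,6):dx=-2,dy=+5->D; (5,7):dx=+3,dy=-12->D
  (5,8):dx=-4,dy=-14->C; (5,9):dx=-3,dy=-6->C; (5,10):dx=+2,dy=-7->D; (6,7):dx=+5,dy=-17->D
  (6,8):dx=-2,dy=-19->C; (6,9):dx=-1,dy=-11->C; (6,10):dx=+4,dy=-12->D; (7,8):dx=-7,dy=-2->C
  (7,9):dx=-6,dy=+6->D; (7,10):dx=-1,dy=+5->D; (8,9):dx=+1,dy=+8->C; (8,10):dx=+6,dy=+7->C
  (9,10):dx=+5,dy=-1->D
Step 2: C = 25, D = 20, total pairs = 45.
Step 3: tau = (C - D)/(n(n-1)/2) = (25 - 20)/45 = 0.111111.
Step 4: Exact two-sided p-value (enumerate n! = 3628800 permutations of y under H0): p = 0.727490.
Step 5: alpha = 0.05. fail to reject H0.

tau_b = 0.1111 (C=25, D=20), p = 0.727490, fail to reject H0.


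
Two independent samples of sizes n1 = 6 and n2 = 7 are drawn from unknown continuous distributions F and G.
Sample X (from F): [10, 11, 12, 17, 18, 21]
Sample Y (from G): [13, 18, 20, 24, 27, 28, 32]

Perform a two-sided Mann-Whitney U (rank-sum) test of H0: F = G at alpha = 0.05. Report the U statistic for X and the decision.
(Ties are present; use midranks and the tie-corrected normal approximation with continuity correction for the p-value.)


Step 1: Combine and sort all 13 observations; assign midranks.
sorted (value, group): (10,X), (11,X), (12,X), (13,Y), (17,X), (18,X), (18,Y), (20,Y), (21,X), (24,Y), (27,Y), (28,Y), (32,Y)
ranks: 10->1, 11->2, 12->3, 13->4, 17->5, 18->6.5, 18->6.5, 20->8, 21->9, 24->10, 27->11, 28->12, 32->13
Step 2: Rank sum for X: R1 = 1 + 2 + 3 + 5 + 6.5 + 9 = 26.5.
Step 3: U_X = R1 - n1(n1+1)/2 = 26.5 - 6*7/2 = 26.5 - 21 = 5.5.
       U_Y = n1*n2 - U_X = 42 - 5.5 = 36.5.
Step 4: Ties are present, so use the tie-corrected normal approximation (with continuity correction) for the p-value.
Step 5: p-value = 0.031888; compare to alpha = 0.05. reject H0.

U_X = 5.5, p = 0.031888, reject H0 at alpha = 0.05.


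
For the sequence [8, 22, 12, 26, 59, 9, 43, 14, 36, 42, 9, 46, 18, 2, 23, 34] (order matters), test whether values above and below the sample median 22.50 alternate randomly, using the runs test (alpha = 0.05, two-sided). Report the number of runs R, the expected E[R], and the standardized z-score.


Step 1: Compute median = 22.50; label A = above, B = below.
Labels in order: BBBAABABAABABBAA  (n_A = 8, n_B = 8)
Step 2: Count runs R = 10.
Step 3: Under H0 (random ordering), E[R] = 2*n_A*n_B/(n_A+n_B) + 1 = 2*8*8/16 + 1 = 9.0000.
        Var[R] = 2*n_A*n_B*(2*n_A*n_B - n_A - n_B) / ((n_A+n_B)^2 * (n_A+n_B-1)) = 14336/3840 = 3.7333.
        SD[R] = 1.9322.
Step 4: Continuity-corrected z = (R - 0.5 - E[R]) / SD[R] = (10 - 0.5 - 9.0000) / 1.9322 = 0.2588.
Step 5: Two-sided p-value via normal approximation = 2*(1 - Phi(|z|)) = 0.795809.
Step 6: alpha = 0.05. fail to reject H0.

R = 10, z = 0.2588, p = 0.795809, fail to reject H0.


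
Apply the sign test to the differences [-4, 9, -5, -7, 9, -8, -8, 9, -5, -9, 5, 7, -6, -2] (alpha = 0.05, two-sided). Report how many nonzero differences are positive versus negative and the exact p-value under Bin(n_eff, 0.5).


Step 1: Discard zero differences. Original n = 14; n_eff = number of nonzero differences = 14.
Nonzero differences (with sign): -4, +9, -5, -7, +9, -8, -8, +9, -5, -9, +5, +7, -6, -2
Step 2: Count signs: positive = 5, negative = 9.
Step 3: Under H0: P(positive) = 0.5, so the number of positives S ~ Bin(14, 0.5).
Step 4: Two-sided exact p-value = sum of Bin(14,0.5) probabilities at or below the observed probability = 0.423950.
Step 5: alpha = 0.05. fail to reject H0.

n_eff = 14, pos = 5, neg = 9, p = 0.423950, fail to reject H0.


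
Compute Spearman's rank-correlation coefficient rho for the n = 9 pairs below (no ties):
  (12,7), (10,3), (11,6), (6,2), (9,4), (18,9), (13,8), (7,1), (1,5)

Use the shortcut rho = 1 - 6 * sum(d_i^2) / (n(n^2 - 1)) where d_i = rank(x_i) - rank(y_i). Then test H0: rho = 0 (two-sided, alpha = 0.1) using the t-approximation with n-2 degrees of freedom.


Step 1: Rank x and y separately (midranks; no ties here).
rank(x): 12->7, 10->5, 11->6, 6->2, 9->4, 18->9, 13->8, 7->3, 1->1
rank(y): 7->7, 3->3, 6->6, 2->2, 4->4, 9->9, 8->8, 1->1, 5->5
Step 2: d_i = R_x(i) - R_y(i); compute d_i^2.
  (7-7)^2=0, (5-3)^2=4, (6-6)^2=0, (2-2)^2=0, (4-4)^2=0, (9-9)^2=0, (8-8)^2=0, (3-1)^2=4, (1-5)^2=16
sum(d^2) = 24.
Step 3: rho = 1 - 6*24 / (9*(9^2 - 1)) = 1 - 144/720 = 0.800000.
Step 4: Under H0, t = rho * sqrt((n-2)/(1-rho^2)) = 3.5277 ~ t(7).
Step 5: Two-sided p-value from the t-distribution with 7 df = 0.009628.
Step 6: alpha = 0.1. reject H0.

rho = 0.8000, p = 0.009628, reject H0 at alpha = 0.1.


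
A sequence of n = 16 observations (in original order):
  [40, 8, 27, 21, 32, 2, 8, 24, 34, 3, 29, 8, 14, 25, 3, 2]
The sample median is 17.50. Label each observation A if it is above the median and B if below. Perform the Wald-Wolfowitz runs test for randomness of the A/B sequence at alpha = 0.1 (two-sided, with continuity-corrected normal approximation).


Step 1: Compute median = 17.50; label A = above, B = below.
Labels in order: ABAAABBAABABBABB  (n_A = 8, n_B = 8)
Step 2: Count runs R = 10.
Step 3: Under H0 (random ordering), E[R] = 2*n_A*n_B/(n_A+n_B) + 1 = 2*8*8/16 + 1 = 9.0000.
        Var[R] = 2*n_A*n_B*(2*n_A*n_B - n_A - n_B) / ((n_A+n_B)^2 * (n_A+n_B-1)) = 14336/3840 = 3.7333.
        SD[R] = 1.9322.
Step 4: Continuity-corrected z = (R - 0.5 - E[R]) / SD[R] = (10 - 0.5 - 9.0000) / 1.9322 = 0.2588.
Step 5: Two-sided p-value via normal approximation = 2*(1 - Phi(|z|)) = 0.795809.
Step 6: alpha = 0.1. fail to reject H0.

R = 10, z = 0.2588, p = 0.795809, fail to reject H0.
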